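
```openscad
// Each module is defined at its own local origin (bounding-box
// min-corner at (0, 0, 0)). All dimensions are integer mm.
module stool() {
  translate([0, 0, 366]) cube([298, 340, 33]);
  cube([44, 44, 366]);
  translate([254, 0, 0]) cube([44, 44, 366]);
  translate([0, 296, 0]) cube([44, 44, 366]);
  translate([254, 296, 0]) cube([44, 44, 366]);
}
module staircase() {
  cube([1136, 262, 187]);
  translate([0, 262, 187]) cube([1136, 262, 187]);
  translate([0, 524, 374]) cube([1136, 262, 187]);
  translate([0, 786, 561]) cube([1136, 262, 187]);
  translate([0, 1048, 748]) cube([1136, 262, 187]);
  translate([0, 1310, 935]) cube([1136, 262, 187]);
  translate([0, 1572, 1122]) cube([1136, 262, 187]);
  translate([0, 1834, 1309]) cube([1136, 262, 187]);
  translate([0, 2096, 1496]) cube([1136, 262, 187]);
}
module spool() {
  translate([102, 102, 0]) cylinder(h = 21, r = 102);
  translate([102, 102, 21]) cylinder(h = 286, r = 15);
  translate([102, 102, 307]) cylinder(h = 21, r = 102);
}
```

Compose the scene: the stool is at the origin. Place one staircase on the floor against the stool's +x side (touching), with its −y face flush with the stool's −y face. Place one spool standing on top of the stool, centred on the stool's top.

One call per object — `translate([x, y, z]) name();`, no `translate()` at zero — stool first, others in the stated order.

stool();
translate([298, 0, 0]) staircase();
translate([47, 68, 399]) spool();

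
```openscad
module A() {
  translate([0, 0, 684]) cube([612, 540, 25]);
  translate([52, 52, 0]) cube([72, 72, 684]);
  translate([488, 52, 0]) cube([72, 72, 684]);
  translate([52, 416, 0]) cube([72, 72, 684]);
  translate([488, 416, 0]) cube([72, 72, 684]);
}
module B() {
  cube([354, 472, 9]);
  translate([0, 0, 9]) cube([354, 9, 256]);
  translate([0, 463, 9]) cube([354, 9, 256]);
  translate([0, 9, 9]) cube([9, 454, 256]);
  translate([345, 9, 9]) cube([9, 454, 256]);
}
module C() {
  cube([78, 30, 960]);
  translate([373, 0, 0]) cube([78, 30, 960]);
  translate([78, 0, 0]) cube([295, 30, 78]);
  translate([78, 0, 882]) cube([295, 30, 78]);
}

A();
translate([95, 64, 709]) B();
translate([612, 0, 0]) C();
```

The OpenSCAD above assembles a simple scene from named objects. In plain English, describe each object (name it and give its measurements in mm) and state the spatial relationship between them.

A is a rectangular dining table. The top is 612×540×25 mm with its upper surface at z = 709 mm. It stands on four 72×72 mm square legs, each inset 52 mm from the nearest pair of top edges, running from the floor to the underside of the top.

B is an open storage box with external size 354×472×265 mm and wall thickness 9 mm (the base is also 9 mm thick). The base covers the whole footprint; the four walls stand on the base, with the y-facing walls full-width and the x-facing walls fitting between their inner faces.

C is a picture frame with a 295×804 mm rectangular opening (x by z) and a uniform 78 mm border on every side. Frame depth is 30 mm along y. It is built from two vertical stiles running the full outside height and two horizontal rails spanning the gap between the stiles.

The open box is on top of the table. The picture frame is against the table's +x side, with their −y faces flush.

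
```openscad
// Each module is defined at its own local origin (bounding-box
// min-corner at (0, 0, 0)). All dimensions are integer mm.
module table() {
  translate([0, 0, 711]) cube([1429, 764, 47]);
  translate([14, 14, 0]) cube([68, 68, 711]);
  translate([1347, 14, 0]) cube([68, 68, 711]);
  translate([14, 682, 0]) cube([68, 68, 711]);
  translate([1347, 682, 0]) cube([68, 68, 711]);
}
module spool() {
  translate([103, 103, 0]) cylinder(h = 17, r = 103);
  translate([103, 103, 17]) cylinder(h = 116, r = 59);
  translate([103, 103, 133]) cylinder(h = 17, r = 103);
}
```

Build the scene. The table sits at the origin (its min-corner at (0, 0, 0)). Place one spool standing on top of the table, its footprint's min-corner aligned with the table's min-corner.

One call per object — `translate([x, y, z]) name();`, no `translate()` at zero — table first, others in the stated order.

table();
translate([0, 0, 758]) spool();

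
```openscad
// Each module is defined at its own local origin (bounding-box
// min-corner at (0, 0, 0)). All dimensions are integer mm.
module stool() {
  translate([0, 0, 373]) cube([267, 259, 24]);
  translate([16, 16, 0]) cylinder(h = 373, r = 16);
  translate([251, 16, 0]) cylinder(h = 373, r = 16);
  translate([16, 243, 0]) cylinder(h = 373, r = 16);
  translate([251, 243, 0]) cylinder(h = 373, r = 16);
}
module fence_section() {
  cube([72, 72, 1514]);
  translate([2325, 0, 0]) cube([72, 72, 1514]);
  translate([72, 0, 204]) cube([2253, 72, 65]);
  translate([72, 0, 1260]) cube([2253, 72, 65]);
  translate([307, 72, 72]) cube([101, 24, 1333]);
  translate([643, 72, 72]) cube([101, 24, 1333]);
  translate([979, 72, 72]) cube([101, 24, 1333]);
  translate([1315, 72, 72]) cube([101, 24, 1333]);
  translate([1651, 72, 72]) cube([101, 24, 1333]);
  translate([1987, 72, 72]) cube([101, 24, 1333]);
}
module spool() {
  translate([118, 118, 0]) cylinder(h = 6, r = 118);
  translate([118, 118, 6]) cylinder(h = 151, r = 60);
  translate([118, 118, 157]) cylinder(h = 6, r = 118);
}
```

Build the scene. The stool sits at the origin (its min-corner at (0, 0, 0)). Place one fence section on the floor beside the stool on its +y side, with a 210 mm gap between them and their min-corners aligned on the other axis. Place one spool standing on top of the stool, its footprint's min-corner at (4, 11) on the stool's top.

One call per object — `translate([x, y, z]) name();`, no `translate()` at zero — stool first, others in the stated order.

stool();
translate([0, 469, 0]) fence_section();
translate([4, 11, 397]) spool();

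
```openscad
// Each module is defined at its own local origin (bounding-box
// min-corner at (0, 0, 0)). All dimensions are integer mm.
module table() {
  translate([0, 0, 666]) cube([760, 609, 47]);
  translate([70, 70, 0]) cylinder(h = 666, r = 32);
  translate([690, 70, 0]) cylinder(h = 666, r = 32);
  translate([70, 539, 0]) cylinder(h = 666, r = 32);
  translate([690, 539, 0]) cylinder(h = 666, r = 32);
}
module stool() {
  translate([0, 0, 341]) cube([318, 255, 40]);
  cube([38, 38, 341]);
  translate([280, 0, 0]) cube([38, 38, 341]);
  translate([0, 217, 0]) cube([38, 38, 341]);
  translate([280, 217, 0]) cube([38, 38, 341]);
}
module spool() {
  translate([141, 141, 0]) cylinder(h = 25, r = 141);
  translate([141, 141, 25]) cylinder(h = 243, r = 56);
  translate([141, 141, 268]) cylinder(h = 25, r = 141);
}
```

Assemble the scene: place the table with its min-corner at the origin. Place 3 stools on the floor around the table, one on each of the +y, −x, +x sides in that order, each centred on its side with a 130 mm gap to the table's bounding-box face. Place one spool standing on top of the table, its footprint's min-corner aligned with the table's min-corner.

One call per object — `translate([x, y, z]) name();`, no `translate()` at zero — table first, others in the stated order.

table();
translate([221, 739, 0]) stool();
translate([-448, 177, 0]) stool();
translate([890, 177, 0]) stool();
translate([0, 0, 713]) spool();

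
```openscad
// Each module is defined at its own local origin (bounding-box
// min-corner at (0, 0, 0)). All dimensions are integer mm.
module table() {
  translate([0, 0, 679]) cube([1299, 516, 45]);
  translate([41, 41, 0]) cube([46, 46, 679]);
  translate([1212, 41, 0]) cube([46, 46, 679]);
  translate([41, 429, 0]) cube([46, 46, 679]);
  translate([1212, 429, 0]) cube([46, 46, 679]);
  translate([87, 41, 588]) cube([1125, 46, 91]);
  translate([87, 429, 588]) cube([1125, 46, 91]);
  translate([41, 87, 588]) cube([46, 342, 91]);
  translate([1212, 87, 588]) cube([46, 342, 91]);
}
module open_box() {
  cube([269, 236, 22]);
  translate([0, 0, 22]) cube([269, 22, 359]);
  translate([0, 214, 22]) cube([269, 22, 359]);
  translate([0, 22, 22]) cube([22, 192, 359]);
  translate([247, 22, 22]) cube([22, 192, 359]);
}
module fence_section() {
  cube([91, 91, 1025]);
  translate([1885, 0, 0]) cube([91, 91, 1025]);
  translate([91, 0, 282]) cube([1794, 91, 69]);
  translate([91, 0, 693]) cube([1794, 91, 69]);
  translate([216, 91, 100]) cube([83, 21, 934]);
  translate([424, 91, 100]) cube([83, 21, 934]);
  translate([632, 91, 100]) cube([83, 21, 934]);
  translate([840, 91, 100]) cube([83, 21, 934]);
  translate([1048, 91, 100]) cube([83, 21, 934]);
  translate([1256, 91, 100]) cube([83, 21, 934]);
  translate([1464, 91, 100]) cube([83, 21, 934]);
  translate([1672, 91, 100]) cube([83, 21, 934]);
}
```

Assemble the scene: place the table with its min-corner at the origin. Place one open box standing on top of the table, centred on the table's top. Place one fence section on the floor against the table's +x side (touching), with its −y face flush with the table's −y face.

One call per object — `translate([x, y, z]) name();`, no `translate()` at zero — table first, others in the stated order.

table();
translate([515, 140, 724]) open_box();
translate([1299, 0, 0]) fence_section();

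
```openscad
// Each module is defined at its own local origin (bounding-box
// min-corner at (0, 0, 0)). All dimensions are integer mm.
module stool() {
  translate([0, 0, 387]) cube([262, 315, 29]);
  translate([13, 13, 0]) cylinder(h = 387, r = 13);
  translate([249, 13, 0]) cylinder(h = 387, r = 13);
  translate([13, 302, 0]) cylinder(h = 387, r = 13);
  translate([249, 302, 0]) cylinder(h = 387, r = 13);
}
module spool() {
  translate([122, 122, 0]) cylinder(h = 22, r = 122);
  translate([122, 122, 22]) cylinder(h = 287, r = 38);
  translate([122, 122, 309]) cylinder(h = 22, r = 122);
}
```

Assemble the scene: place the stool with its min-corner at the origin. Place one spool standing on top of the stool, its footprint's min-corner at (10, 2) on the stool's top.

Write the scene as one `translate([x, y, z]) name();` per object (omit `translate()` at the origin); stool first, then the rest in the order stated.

stool();
translate([10, 2, 416]) spool();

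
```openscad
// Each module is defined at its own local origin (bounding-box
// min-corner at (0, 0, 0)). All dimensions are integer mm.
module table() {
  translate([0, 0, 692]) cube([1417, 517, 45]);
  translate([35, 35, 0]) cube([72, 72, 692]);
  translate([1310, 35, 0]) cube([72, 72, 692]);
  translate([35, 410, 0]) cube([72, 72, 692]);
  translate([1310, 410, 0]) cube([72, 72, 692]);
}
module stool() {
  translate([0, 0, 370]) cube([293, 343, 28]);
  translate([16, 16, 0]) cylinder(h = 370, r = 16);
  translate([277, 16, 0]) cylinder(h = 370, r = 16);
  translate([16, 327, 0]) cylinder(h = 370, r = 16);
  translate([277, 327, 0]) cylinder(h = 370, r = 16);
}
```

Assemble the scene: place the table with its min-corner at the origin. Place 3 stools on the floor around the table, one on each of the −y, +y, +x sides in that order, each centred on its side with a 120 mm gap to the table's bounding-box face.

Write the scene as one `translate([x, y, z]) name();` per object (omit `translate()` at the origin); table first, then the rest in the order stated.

table();
translate([562, -463, 0]) stool();
translate([562, 637, 0]) stool();
translate([1537, 87, 0]) stool();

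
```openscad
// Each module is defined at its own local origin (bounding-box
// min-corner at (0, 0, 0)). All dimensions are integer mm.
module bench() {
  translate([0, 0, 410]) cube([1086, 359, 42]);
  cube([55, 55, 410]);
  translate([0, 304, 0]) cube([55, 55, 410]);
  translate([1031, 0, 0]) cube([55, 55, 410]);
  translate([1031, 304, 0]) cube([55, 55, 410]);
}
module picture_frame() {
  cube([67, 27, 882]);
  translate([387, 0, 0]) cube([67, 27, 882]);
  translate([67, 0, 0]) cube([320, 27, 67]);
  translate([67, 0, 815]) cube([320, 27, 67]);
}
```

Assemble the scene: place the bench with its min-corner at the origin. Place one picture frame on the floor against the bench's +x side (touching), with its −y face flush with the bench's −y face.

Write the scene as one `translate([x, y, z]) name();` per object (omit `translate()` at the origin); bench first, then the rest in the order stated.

bench();
translate([1086, 0, 0]) picture_frame();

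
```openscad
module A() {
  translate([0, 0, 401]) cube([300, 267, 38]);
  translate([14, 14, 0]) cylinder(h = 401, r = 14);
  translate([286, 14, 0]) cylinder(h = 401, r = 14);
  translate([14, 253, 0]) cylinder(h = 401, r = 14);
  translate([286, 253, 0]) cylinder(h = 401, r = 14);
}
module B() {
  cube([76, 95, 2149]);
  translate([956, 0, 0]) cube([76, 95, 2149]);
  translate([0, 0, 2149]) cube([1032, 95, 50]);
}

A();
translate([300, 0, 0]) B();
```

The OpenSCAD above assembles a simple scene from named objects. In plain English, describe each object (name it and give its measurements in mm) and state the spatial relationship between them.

A is a four-legged stool. The seat is 300×267 mm, 38 mm thick, top at z = 439 mm. It stands on four round legs, each 28 mm in diameter, from z = 0 to the seat underside, each leg's axis is inset half a diameter from the nearest pair of seat edges (so the leg's bounding box is flush with the corner).

B is a door frame. The clear opening is 880 mm wide and 2149 mm high. Two 76 mm wide jambs, 95 mm deep, stand either side of the opening from the floor to the top of the opening. A 50 mm thick head sits across the top of both jambs, spanning the full outside width of the frame.

The door frame is against the stool's +x side, with their −y faces flush.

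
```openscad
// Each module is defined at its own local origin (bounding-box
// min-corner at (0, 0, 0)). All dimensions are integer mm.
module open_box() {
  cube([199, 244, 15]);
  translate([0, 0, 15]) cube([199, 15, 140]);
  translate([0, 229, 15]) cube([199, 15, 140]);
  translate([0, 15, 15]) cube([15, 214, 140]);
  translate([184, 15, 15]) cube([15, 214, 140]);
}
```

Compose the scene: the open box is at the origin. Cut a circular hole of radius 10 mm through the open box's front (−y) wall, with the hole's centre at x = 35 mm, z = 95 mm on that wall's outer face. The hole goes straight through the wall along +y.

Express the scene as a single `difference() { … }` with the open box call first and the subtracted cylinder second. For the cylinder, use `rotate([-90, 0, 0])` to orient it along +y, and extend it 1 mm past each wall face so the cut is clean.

difference() {
  open_box();
  translate([35, -1, 95]) rotate([-90, 0, 0]) cylinder(h = 17, r = 10);
}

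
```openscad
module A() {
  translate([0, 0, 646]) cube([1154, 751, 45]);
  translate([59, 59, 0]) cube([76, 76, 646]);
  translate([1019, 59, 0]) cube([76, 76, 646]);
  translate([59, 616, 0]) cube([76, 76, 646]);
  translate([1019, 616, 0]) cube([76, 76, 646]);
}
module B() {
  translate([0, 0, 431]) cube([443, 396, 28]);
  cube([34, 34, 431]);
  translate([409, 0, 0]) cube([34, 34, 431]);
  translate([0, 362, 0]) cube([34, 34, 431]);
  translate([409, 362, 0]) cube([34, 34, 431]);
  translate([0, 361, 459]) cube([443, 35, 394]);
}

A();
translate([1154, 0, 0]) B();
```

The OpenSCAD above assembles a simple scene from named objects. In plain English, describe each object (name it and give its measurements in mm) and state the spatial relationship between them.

A is a table with a 1154×751 mm rectangular top, 45 mm thick, top surface at z = 691 mm, supported by four 76×76 mm square legs, each inset 59 mm from the nearest pair of top edges, running from the floor.

B is a chair. The seat is a 443×396×28 mm slab with its top at z = 459 mm, on four 34×34 mm corner legs (flush with the seat edges, standing on z = 0). A flat backrest 35 mm thick, 394 mm tall, spans the full seat width and rises from the seat top along its +y edge, rear face flush with the rear of the seat.

The chair is against the table's +x side, with their −y faces flush.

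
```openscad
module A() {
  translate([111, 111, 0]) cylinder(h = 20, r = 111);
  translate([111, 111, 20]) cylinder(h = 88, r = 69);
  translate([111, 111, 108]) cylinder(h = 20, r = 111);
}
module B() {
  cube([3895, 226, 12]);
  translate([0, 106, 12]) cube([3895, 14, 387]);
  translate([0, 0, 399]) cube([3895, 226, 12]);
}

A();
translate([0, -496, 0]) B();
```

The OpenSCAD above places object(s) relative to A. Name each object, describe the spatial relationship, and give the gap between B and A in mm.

The I-beam's nearest face is 270 mm from the spool's −y face.

A is a spool. B is an I-beam. The I-beam is on the floor beside the spool on its −y side. The gap between the I-beam and the spool is 270 mm.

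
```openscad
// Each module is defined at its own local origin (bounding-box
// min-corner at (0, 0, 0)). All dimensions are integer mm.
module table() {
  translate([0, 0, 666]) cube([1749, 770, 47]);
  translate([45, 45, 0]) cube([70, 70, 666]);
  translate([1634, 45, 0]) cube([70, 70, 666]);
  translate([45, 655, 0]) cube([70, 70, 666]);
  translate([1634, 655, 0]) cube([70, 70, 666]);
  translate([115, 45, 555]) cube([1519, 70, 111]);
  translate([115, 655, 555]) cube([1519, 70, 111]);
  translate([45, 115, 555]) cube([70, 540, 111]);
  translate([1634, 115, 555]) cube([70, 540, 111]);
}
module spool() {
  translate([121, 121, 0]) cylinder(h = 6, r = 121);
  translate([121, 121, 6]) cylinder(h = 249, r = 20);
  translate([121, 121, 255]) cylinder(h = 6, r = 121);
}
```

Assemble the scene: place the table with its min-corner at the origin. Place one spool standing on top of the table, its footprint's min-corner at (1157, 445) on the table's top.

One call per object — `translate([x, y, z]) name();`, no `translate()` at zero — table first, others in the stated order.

table();
translate([1157, 445, 713]) spool();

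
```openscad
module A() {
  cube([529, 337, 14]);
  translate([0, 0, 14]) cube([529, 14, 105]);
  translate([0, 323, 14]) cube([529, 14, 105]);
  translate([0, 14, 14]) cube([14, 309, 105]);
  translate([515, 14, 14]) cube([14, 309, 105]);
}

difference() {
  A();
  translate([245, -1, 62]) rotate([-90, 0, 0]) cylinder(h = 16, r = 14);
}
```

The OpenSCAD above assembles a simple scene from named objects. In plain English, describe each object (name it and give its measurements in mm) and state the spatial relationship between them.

A is an open storage box with external size 529×337×119 mm and wall thickness 14 mm (the base is also 14 mm thick). The base covers the whole footprint; the four walls stand on the base, with the y-facing walls full-width and the x-facing walls fitting between their inner faces.

The open box has a circular hole of radius 14 mm through its front wall, centred at (x = 245, z = 62).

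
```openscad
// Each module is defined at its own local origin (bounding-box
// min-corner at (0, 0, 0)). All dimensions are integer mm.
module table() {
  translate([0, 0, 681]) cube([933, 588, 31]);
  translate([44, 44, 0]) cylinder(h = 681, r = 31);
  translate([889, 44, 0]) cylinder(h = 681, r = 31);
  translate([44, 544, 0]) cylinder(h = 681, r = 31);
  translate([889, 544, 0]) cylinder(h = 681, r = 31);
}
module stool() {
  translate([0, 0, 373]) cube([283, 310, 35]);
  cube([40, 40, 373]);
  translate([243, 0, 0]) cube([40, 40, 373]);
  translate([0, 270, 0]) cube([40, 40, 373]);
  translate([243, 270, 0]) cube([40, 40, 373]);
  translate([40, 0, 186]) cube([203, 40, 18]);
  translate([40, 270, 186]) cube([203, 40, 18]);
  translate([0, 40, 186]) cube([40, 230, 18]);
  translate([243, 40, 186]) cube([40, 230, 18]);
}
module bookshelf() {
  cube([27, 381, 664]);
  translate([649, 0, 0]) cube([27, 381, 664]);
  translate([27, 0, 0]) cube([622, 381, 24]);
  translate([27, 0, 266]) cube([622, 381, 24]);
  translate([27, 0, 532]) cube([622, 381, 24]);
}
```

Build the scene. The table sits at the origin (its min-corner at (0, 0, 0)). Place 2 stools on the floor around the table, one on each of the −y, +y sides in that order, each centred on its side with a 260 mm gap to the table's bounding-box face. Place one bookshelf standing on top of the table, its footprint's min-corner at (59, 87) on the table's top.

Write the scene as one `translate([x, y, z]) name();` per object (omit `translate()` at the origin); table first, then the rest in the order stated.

table();
translate([325, -570, 0]) stool();
translate([325, 848, 0]) stool();
translate([59, 87, 712]) bookshelf();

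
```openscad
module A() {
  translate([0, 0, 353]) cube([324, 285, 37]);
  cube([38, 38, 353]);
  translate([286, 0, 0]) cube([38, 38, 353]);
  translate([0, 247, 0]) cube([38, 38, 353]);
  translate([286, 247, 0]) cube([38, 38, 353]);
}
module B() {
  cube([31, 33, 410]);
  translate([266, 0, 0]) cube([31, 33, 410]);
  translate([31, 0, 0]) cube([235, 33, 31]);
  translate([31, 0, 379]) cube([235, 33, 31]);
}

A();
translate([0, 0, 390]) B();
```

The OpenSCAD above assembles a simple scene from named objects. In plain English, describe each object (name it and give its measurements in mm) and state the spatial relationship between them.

A is a four-legged stool. The seat is 324×285 mm, 37 mm thick, top at z = 390 mm. It stands on four square legs, each 38×38 mm in cross-section, from z = 0 to the seat underside, each flush with a corner of the seat.

B is a rectangular picture frame lying in the x–z plane (depth along y). The opening is 235 mm wide (x) by 348 mm tall (z), surrounded by a border 31 mm wide on all four sides. The frame is 33 mm deep and is made of two full-height vertical stiles with two horizontal rails fitted between them.

The picture frame is on top of the stool.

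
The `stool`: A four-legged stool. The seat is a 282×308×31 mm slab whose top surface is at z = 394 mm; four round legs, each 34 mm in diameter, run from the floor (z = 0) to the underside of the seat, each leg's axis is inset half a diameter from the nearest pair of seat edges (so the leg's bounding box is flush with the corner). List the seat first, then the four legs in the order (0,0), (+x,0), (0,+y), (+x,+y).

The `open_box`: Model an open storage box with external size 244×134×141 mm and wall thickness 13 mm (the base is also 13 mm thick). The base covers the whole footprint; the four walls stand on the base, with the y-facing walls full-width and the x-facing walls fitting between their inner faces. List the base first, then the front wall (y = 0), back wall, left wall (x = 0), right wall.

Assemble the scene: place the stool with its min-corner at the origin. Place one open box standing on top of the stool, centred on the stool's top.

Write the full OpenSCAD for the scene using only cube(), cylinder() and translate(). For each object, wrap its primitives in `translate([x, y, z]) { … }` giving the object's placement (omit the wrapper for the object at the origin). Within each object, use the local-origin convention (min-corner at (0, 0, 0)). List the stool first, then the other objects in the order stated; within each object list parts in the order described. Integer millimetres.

translate([0, 0, 363]) cube([282, 308, 31]);
translate([17, 17, 0]) cylinder(h = 363, r = 17);
translate([265, 17, 0]) cylinder(h = 363, r = 17);
translate([17, 291, 0]) cylinder(h = 363, r = 17);
translate([265, 291, 0]) cylinder(h = 363, r = 17);
translate([19, 87, 394]) {
  cube([244, 134, 13]);
  translate([0, 0, 13]) cube([244, 13, 128]);
  translate([0, 121, 13]) cube([244, 13, 128]);
  translate([0, 13, 13]) cube([13, 108, 128]);
  translate([231, 13, 13]) cube([13, 108, 128]);
}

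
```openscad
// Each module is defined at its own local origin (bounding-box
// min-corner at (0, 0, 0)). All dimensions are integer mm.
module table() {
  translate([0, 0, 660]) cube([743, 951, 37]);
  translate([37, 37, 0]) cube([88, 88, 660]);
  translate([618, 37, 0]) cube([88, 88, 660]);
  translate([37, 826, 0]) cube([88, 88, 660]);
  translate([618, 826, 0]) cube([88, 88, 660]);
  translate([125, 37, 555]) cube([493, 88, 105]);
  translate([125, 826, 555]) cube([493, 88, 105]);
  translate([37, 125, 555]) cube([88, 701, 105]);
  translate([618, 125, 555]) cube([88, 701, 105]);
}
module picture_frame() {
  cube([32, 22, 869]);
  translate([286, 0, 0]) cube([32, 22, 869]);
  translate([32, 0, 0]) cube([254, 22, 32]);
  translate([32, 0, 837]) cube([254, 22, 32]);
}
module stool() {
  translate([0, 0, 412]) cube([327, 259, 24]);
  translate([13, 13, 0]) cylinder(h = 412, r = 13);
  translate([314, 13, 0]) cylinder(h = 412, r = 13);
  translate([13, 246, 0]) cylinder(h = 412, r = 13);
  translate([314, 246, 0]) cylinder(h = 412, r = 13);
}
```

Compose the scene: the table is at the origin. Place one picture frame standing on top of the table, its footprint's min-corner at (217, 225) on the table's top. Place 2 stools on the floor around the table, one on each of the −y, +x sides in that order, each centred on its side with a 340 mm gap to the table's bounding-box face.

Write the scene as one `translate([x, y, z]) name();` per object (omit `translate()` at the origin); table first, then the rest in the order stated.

table();
translate([217, 225, 697]) picture_frame();
translate([208, -599, 0]) stool();
translate([1083, 346, 0]) stool();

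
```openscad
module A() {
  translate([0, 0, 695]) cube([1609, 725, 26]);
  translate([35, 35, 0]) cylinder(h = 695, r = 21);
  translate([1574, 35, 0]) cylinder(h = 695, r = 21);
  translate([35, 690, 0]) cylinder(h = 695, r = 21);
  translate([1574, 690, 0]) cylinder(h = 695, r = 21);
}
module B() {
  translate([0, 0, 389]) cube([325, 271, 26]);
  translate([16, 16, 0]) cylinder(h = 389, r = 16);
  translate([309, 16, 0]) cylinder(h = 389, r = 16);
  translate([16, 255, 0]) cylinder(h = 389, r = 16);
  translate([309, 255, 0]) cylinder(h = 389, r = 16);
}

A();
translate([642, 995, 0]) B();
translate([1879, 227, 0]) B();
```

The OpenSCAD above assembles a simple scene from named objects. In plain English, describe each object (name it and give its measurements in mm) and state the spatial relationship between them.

A is a rectangular dining table. The top is 1609×725×26 mm with its upper surface at z = 721 mm. It stands on four round legs of 42 mm diameter, each leg's bounding box inset 14 mm from the nearest pair of top edges, running from the floor to the underside of the top.

B is a four-legged stool. The seat is a 325×271×26 mm slab whose top surface is at z = 415 mm; four round legs, each 32 mm in diameter, run from the floor (z = 0) to the underside of the seat, each leg's axis is inset half a diameter from the nearest pair of seat edges (so the leg's bounding box is flush with the corner).

Two stools sit around the table at the +y, +x sides.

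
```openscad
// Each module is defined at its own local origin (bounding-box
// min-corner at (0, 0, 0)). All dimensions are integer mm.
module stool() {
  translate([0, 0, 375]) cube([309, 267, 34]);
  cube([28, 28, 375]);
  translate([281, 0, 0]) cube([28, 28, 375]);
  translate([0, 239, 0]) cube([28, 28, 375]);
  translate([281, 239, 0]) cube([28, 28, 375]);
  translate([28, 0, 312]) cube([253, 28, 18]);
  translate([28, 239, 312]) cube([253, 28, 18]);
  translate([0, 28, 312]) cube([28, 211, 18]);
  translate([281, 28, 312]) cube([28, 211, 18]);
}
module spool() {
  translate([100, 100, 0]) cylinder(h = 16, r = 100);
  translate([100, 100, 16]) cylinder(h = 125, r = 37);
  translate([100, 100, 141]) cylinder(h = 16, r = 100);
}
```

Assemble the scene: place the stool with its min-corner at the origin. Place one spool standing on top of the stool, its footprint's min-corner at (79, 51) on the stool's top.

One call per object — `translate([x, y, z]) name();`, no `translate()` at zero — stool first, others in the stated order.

stool();
translate([79, 51, 409]) spool();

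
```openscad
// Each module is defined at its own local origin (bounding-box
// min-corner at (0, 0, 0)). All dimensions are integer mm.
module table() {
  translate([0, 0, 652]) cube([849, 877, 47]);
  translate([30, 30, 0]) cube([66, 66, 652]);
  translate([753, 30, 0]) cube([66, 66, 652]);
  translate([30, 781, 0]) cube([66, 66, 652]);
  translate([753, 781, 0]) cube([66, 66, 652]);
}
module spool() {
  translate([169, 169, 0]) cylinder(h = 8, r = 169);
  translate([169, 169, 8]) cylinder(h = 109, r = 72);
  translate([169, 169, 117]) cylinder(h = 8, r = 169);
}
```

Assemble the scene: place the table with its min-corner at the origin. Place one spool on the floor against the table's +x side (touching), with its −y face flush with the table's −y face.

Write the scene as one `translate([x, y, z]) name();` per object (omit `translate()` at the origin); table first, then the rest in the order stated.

table();
translate([849, 0, 0]) spool();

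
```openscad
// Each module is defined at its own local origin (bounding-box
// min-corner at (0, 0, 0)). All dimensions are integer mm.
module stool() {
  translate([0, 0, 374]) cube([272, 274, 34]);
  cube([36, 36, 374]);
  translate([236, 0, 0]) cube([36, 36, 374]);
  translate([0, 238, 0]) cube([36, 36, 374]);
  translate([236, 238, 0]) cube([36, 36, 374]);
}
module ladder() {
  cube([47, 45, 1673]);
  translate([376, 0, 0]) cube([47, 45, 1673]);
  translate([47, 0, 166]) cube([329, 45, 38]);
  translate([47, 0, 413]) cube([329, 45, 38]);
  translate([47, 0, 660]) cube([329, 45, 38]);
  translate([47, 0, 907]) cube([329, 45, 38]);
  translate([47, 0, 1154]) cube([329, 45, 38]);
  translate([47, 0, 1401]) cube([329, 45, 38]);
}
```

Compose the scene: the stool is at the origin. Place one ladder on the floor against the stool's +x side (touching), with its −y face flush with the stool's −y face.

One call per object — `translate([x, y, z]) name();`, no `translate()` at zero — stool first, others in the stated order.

stool();
translate([272, 0, 0]) ladder();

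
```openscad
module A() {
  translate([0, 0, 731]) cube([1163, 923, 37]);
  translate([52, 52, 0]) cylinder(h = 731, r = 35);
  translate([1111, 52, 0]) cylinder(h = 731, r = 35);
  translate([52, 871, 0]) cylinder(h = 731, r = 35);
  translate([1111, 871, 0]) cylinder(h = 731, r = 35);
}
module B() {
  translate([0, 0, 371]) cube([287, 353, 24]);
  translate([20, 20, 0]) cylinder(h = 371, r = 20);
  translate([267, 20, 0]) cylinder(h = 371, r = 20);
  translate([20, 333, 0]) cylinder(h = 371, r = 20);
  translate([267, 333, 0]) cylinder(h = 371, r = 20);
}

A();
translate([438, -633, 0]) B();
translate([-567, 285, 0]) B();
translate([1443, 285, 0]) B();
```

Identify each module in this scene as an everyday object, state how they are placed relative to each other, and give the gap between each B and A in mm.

Each stool's nearest face is 280 mm from the table's bounding box.

A is a table. B is a stool. Three stools sit around the table at the −y, −x, +x sides. The gap between each stool and the table is 280 mm.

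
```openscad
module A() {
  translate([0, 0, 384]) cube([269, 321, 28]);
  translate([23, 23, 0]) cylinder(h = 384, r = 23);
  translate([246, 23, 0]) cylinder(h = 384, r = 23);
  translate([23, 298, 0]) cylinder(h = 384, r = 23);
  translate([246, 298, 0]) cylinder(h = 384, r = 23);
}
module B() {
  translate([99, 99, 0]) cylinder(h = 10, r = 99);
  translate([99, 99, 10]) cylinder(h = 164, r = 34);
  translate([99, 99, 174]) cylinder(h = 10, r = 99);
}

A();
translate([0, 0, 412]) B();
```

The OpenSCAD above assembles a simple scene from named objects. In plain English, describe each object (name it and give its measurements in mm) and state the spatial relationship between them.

A is a simple wooden stool: a rectangular seat 269 mm (x) by 321 mm (y), 28 mm thick, top face at z = 412 mm, on four round legs, each 46 mm in diameter. The legs rest on z = 0, each leg's axis is inset half a diameter from the nearest pair of seat edges (so the leg's bounding box is flush with the corner).

B is a spool: two coaxial disc flanges of radius 99 mm and thickness 10 mm, joined by a core cylinder of radius 34 mm and height 164 mm. The lower flange rests on z = 0 and the three cylinders share a vertical axis.

The spool is on top of the stool.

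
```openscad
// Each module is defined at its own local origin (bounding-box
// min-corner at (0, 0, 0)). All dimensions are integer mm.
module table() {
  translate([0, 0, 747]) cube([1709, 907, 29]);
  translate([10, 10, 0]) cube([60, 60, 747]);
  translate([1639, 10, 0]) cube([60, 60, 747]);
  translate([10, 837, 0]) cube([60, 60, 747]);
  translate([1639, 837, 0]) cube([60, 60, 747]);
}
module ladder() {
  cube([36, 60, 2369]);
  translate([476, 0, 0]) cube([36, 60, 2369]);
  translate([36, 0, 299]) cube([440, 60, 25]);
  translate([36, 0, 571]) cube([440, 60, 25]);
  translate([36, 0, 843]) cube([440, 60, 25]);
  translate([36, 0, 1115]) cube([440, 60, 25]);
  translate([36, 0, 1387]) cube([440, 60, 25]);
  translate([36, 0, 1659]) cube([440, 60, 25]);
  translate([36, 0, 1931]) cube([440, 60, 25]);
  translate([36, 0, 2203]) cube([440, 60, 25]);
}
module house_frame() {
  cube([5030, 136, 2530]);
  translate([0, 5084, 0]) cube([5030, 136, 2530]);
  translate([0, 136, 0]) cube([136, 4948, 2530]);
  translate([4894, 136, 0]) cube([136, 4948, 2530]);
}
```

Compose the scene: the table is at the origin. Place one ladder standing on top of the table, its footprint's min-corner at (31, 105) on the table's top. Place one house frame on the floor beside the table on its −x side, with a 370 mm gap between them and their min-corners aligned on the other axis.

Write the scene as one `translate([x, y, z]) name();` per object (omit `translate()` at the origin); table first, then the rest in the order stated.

table();
translate([31, 105, 776]) ladder();
translate([-5400, 0, 0]) house_frame();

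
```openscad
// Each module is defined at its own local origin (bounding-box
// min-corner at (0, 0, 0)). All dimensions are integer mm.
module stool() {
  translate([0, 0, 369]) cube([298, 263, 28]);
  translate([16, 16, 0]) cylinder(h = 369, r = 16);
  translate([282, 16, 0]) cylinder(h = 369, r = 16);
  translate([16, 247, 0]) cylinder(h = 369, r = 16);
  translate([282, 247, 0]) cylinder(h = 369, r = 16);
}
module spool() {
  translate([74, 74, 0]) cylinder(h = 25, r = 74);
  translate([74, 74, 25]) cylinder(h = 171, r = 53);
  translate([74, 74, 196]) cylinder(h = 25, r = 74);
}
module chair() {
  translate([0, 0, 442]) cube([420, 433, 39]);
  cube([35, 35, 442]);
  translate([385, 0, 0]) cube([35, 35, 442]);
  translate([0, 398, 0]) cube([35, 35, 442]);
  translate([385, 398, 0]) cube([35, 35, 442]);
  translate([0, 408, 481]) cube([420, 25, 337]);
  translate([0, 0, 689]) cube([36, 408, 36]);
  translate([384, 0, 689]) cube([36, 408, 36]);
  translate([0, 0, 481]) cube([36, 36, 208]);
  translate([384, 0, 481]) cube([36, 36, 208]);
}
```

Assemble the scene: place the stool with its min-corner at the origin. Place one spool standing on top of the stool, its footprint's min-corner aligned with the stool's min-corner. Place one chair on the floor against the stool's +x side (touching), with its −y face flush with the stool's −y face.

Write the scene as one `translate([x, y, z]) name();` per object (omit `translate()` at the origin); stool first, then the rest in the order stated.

stool();
translate([0, 0, 397]) spool();
translate([298, 0, 0]) chair();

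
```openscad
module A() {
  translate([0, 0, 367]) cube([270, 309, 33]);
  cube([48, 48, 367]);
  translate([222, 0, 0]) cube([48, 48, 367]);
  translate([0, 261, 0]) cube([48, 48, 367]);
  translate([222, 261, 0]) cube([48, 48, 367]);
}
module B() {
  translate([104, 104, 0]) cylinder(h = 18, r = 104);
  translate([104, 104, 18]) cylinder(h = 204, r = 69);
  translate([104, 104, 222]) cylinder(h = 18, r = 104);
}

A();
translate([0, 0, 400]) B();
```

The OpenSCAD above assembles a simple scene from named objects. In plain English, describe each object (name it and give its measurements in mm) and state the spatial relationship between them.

A is a four-legged stool. The seat is 270×309 mm, 33 mm thick, top at z = 400 mm. It stands on four square legs, each 48×48 mm in cross-section, from z = 0 to the seat underside, each flush with a corner of the seat.

B is a spool: two coaxial disc flanges of radius 104 mm and thickness 18 mm, joined by a core cylinder of radius 69 mm and height 204 mm. The lower flange rests on z = 0 and the three cylinders share a vertical axis.

The spool is on top of the stool.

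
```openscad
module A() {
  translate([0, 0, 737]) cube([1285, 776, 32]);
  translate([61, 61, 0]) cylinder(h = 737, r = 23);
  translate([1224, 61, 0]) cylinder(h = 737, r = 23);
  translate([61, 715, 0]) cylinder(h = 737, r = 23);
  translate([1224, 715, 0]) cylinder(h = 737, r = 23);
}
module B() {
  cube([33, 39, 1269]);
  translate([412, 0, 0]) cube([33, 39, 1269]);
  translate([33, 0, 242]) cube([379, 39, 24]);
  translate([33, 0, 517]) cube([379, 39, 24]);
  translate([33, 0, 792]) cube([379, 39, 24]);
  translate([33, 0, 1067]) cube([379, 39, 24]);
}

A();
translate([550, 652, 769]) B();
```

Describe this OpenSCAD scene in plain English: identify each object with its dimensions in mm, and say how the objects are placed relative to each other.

A is a table with a 1285×776 mm rectangular top, 32 mm thick, top surface at z = 769 mm, supported by four round legs of 46 mm diameter, each leg's bounding box inset 38 mm from the nearest pair of top edges, running from the floor.

B is a straight ladder. Two 33×39 mm vertical rails, 1269 mm tall, stand 445 mm apart (outside-to-outside) with their front faces coplanar on the −y side. 4 rungs, each 39 mm deep and 24 mm tall, span between the inner faces of the rails, front faces flush with the rails. The lowest rung's underside is at z = 242 mm and rungs are spaced 275 mm apart (underside to underside).

The ladder is on top of the table.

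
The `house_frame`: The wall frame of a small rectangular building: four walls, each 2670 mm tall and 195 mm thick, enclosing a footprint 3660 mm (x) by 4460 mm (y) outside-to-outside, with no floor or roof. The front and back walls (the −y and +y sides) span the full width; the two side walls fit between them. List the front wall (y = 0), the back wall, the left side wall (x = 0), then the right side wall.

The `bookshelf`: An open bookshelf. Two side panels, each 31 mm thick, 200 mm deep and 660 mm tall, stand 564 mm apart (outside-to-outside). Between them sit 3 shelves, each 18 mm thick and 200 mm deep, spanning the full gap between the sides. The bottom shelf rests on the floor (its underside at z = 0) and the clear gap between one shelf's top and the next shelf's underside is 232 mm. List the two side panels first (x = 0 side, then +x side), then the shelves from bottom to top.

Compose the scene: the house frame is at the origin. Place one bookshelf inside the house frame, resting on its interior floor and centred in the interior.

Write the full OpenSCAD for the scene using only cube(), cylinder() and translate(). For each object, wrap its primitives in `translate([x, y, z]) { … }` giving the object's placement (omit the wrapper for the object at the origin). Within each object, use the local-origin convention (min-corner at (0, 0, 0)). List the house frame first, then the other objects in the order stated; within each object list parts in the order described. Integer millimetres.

cube([3660, 195, 2670]);
translate([0, 4265, 0]) cube([3660, 195, 2670]);
translate([0, 195, 0]) cube([195, 4070, 2670]);
translate([3465, 195, 0]) cube([195, 4070, 2670]);
translate([1548, 2130, 0]) {
  cube([31, 200, 660]);
  translate([533, 0, 0]) cube([31, 200, 660]);
  translate([31, 0, 0]) cube([502, 200, 18]);
  translate([31, 0, 250]) cube([502, 200, 18]);
  translate([31, 0, 500]) cube([502, 200, 18]);
}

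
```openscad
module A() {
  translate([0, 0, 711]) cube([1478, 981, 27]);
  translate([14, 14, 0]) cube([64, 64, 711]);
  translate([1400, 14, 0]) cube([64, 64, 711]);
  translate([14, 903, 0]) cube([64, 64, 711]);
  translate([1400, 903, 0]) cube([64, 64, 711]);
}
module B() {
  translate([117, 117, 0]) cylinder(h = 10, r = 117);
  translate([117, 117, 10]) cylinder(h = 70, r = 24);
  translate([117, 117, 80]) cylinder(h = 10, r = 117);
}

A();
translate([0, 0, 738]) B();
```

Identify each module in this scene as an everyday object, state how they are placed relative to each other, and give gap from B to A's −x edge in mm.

The spool's min-x is at 0; the table's min-x is 0; gap = 0 mm.

A is a table. B is a spool. The spool is on top of the table. The gap from the spool to the table's −x edge is 0 mm.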